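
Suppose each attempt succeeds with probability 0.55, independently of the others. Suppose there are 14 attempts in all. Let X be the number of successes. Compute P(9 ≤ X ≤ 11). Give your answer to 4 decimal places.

X ~ Binomial(14, 0.55); P(9 ≤ X ≤ 11) = Σ C(14,k) p^k (1−p)^(14−k) over k:
  k=9: C(14,9)·0.55^9·0.45^5 = 0.170134
  k=10: C(14,10)·0.55^10·0.45^4 = 0.103971
  k=11: C(14,11)·0.55^11·0.45^3 = 0.046209
Total = 0.320314

0.3203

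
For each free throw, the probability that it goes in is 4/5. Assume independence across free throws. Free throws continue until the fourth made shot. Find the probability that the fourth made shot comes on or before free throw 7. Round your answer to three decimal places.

0.967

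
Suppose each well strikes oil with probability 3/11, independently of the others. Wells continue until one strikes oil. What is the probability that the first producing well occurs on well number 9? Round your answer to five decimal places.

Geometric (trials to first success), p = 0.272727.
P(Y = 9) = (1−p)^8 · p = 0.078267 · 0.272727 = 0.0213455

0.02135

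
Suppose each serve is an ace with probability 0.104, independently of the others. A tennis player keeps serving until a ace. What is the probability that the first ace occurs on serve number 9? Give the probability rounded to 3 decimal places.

Geometric (trials to first success), p = 0.104.
P(Y = 9) = (1−p)^8 · p = 0.4154 · 0.104 = 0.04320

0.043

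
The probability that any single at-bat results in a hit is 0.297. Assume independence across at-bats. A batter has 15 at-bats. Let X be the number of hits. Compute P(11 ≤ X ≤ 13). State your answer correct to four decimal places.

0.0006

X ~ Binomial(15, 0.297); P(11 ≤ X ≤ 13) = Σ C(15,k) p^k (1−p)^(15−k) over k:
  k=11: C(15,11)·0.297^11·0.703^4 = 0.000529
  k=12: C(15,12)·0.297^12·0.703^3 = 0.000074
  k=13: C(15,13)·0.297^13·0.703^2 = 0.000007
Total = 0.000611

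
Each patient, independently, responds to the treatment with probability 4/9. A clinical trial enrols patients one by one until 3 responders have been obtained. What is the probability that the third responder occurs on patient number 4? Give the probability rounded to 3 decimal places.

0.146

Y = trial on which the third success occurs; negative binomial, r=3, p=0.444444.
P(Y=4) = C(3,2) · p^3 · (1−p)^1
= 3 · 0.087791 · 0.55556 = 0.14632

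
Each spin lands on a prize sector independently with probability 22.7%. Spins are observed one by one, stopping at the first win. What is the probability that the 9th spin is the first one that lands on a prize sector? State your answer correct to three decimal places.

Geometric (trials to first success), p = 0.227.
P(Y = 9) = (1−p)^8 · p = 0.12748 · 0.227 = 0.02894

0.029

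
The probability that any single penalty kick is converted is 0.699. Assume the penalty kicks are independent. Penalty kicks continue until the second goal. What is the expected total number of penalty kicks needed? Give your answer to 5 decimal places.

2.86123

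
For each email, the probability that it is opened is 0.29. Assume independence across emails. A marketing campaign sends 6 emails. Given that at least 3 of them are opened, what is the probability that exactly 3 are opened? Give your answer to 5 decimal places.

0.73541

X ~ Binomial(6, 0.29). Want P(X=3 | X≥3) = P(X=3) / P(X≥3).
P(X=3) = C(6,3)·0.29^3·0.71^3 = 0.1745818
P(X≥3) = 1 − 0.1281003 − 0.3139359 − 0.3205684 = 0.2373955
Ratio = 0.1745818 / 0.2373955 = 0.7354051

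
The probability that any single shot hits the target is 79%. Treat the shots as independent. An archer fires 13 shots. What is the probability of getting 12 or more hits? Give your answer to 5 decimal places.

X ~ Binomial(13, 0.79); P(X ≥ 12) = Σ C(13,k) p^k (1−p)^(13−k) over k:
  k=12: C(13,12)·0.79^12·0.21^1 = 0.1613198
  k=13: C(13,13)·0.79^13·0.21^0 = 0.0466823
Total = 0.2080021

0.20800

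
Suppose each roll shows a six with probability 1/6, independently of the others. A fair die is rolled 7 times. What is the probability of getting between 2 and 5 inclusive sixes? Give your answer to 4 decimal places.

X ~ Binomial(7, 0.166667); P(2 ≤ X ≤ 5) = Σ C(7,k) p^k (1−p)^(7−k) over k:
  k=2: C(7,2)·0.166667^2·0.833333^5 = 0.234429
  k=3: C(7,3)·0.166667^3·0.833333^4 = 0.078143
  k=4: C(7,4)·0.166667^4·0.833333^3 = 0.015629
  k=5: C(7,5)·0.166667^5·0.833333^2 = 0.001875
Total = 0.330075

0.3301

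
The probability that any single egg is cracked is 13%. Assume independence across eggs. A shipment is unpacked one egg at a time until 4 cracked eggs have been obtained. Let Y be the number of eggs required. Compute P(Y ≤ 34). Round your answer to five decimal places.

Finishing within 34 eggs ⇔ at least 4 successes in the first 34. With X ~ Binomial(34, 0.13), P(Y ≤ 34) = 1 − P(X ≤ 3).
  k=0: C(34,0)·0.13^0·0.87^34 = 0.0087832
  k=1: C(34,1)·0.13^1·0.87^33 = 0.0446229
  k=2: C(34,2)·0.13^2·0.87^32 = 0.1100185
  k=3: C(34,3)·0.13^3·0.87^31 = 0.1753551
1 − 0.3387797 = 0.6612203

0.66122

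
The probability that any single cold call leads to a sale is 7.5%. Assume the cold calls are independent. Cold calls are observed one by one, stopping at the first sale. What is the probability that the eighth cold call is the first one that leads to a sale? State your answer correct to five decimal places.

Geometric (trials to first success), p = 0.075.
P(Y = 8) = (1−p)^7 · p = 0.57942 · 0.075 = 0.0434564

0.04346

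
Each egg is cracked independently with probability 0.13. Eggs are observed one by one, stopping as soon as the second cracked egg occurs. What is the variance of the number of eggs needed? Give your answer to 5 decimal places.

Y = total eggs until the second success; negative binomial with r=2, p=0.13.
Var(Y) = r(1−p)/p² = 2·0.87 / 0.13² = 102.9585799

102.95858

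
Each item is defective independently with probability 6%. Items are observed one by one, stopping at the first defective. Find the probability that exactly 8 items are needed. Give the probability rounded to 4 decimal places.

0.0389

Geometric (trials to first success), p = 0.06.
P(Y = 8) = (1−p)^7 · p = 0.64848 · 0.06 = 0.038909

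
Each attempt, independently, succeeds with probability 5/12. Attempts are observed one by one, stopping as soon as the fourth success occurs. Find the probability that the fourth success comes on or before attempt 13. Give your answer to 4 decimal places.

0.8603

Finishing within 13 attempts ⇔ at least 4 successes in the first 13. With X ~ Binomial(13, 0.416667), P(Y ≤ 13) = 1 − P(X ≤ 3).
  k=0: C(13,0)·0.416667^0·0.583333^13 = 0.000906
  k=1: C(13,1)·0.416667^1·0.583333^12 = 0.008409
  k=2: C(13,2)·0.416667^2·0.583333^11 = 0.036038
  k=3: C(13,3)·0.416667^3·0.583333^10 = 0.094384
1 − 0.139736 = 0.860264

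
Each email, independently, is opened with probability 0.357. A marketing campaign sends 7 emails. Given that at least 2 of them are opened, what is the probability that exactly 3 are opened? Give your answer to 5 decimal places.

0.34992

X ~ Binomial(7, 0.357). Want P(X=3 | X≥2) = P(X=3) / P(X≥2).
P(X=3) = C(7,3)·0.357^3·0.643^4 = 0.2722178
P(X≥2) = 1 − 0.0454440 − 0.1766168 = 0.7779391
Ratio = 0.2722178 / 0.7779391 = 0.3499218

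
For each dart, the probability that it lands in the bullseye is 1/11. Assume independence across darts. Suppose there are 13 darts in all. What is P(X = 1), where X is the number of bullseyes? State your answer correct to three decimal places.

0.377

X ~ Binomial(n=13, p=0.090909).
P(X=1) = C(13,1) · p^1 · (1−p)^12
= 13 · 0.090909 · 0.31863 = 0.37656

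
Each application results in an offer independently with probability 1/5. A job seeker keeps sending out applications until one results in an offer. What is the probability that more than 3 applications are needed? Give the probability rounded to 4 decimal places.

0.5120

Y = number of applications to the first success; geometric, p = 0.20.
P(Y > 3) = P(first 3 all fail) = (1−p)^3 = 0.512000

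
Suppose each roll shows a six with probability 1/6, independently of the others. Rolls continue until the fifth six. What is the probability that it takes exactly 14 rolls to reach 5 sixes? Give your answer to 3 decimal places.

Y = trial on which the fifth success occurs; negative binomial, r=5, p=0.166667.
P(Y=14) = C(13,4) · p^5 · (1−p)^9
= 715 · 0.0001286 · 0.19381 = 0.01782

0.018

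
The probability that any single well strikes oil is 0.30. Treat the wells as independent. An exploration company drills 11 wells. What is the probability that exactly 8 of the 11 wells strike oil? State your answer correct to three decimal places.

X ~ Binomial(n=11, p=0.30).
P(X=8) = C(11,8) · p^8 · (1−p)^3
= 165 · 6.561e-05 · 0.343 = 0.00371

0.004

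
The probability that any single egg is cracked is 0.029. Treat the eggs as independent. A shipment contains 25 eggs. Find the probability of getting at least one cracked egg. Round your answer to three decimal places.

0.521

P(at least one) = 1 − P(none) = 1 − (1 − 0.029)^25
= 1 − 0.47916 = 0.52084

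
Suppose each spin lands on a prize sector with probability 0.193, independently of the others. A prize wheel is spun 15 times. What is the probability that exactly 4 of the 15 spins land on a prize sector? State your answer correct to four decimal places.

0.1790

X ~ Binomial(n=15, p=0.193).
P(X=4) = C(15,4) · p^4 · (1−p)^11
= 1365 · 0.0013875 · 0.094539 = 0.179049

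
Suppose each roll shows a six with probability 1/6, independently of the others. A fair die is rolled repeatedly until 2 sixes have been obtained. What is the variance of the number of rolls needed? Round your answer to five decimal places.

60.00000

Y = total rolls until the second success; negative binomial with r=2, p=0.166667.
Var(Y) = r(1−p)/p² = 2·0.833333 / 0.166667² = 60.0000000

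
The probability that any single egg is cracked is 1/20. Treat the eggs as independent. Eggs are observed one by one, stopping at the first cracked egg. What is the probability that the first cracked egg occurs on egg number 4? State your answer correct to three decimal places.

Geometric (trials to first success), p = 0.05.
P(Y = 4) = (1−p)^3 · p = 0.85737 · 0.05 = 0.04287

0.043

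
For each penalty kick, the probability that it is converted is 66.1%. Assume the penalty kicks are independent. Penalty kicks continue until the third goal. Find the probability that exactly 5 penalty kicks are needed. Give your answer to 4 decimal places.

Y = trial on which the third success occurs; negative binomial, r=3, p=0.661.
P(Y=5) = C(4,2) · p^3 · (1−p)^2
= 6 · 0.2888 · 0.11492 = 0.199138

0.1991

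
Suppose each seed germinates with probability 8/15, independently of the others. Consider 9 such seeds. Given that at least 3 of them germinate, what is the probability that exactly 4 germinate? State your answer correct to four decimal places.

X ~ Binomial(9, 0.533333). Want P(X=4 | X≥3) = P(X=4) / P(X≥3).
P(X=4) = C(9,4)·0.533333^4·0.466667^5 = 0.225631
P(X≥3) = 1 − 0.001050 − 0.010797 − 0.049357 = 0.938797
Ratio = 0.225631 / 0.938797 = 0.240341

0.2403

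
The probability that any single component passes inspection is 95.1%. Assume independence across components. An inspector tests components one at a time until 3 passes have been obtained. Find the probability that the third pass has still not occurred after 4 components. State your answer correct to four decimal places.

Needing more than 4 components ⇔ fewer than 3 successes in the first 4. With X ~ Binomial(4, 0.951), P(Y > 4) = P(X ≤ 2).
  k=0: C(4,0)·0.951^0·0.049^4 = 0.000006
  k=1: C(4,1)·0.951^1·0.049^3 = 0.000448
  k=2: C(4,2)·0.951^2·0.049^2 = 0.013029
P(X ≤ 2) = 0.013482

0.0135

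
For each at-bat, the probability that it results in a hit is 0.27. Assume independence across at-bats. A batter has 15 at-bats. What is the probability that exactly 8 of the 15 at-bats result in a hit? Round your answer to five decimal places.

0.02008

X ~ Binomial(n=15, p=0.27).
P(X=8) = C(15,8) · p^8 · (1−p)^7
= 6435 · 2.8243e-05 · 0.11047 = 0.0200779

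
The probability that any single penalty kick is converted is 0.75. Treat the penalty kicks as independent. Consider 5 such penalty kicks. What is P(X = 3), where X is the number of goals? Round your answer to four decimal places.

0.2637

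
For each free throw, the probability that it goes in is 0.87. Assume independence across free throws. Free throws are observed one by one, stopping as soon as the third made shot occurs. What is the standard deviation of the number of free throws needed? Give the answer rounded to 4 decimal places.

0.7178

Y = total free throws until the third success; negative binomial with r=3, p=0.87.
SD(Y) = √[r(1−p)/p²] = √(0.515260) = 0.717816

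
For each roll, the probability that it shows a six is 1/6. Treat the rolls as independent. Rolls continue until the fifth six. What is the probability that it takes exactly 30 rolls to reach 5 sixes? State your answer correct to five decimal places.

Y = trial on which the fifth success occurs; negative binomial, r=5, p=0.166667.
P(Y=30) = C(29,4) · p^5 · (1−p)^25
= 23751 · 0.0001286 · 0.010483 = 0.0320180

0.03202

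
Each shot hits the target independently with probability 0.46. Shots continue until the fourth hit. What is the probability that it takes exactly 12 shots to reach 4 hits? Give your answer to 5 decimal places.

0.05342

Y = trial on which the fourth success occurs; negative binomial, r=4, p=0.46.
P(Y=12) = C(11,3) · p^4 · (1−p)^8
= 165 · 0.044775 · 0.0072302 = 0.0534153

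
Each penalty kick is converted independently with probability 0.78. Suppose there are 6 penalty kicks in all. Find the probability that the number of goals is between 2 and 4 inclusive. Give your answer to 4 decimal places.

0.3912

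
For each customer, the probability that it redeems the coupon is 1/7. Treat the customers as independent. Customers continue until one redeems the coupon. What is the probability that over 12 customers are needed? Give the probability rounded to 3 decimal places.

0.157

Y = number of customers to the first success; geometric, p = 0.142857.
P(Y > 12) = P(first 12 all fail) = (1−p)^12 = 0.15727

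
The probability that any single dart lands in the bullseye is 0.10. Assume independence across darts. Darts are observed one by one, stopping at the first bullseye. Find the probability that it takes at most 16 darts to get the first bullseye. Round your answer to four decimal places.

Y = number of darts to the first success; geometric, p = 0.10.
P(Y ≤ 16) = 1 − (1−p)^16 = 1 − 0.185302 = 0.814698

0.8147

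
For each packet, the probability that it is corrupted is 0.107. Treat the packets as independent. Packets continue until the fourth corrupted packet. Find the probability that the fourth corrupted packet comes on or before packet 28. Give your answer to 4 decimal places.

0.3516

Finishing within 28 packets ⇔ at least 4 successes in the first 28. With X ~ Binomial(28, 0.107), P(Y ≤ 28) = 1 − P(X ≤ 3).
  k=0: C(28,0)·0.107^0·0.893^28 = 0.042057
  k=1: C(28,1)·0.107^1·0.893^27 = 0.141101
  k=2: C(28,2)·0.107^2·0.893^26 = 0.228243
  k=3: C(28,3)·0.107^3·0.893^25 = 0.237018
1 − 0.648420 = 0.351580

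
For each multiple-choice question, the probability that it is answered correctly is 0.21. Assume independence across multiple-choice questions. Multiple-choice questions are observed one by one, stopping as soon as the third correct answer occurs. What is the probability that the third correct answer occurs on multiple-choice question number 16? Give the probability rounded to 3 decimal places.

0.045

Y = trial on which the third success occurs; negative binomial, r=3, p=0.21.
P(Y=16) = C(15,2) · p^3 · (1−p)^13
= 105 · 0.009261 · 0.046682 = 0.04539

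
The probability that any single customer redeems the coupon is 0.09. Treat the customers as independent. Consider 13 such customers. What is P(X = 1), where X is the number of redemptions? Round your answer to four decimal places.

X ~ Binomial(n=13, p=0.09).
P(X=1) = C(13,1) · p^1 · (1−p)^12
= 13 · 0.09 · 0.32248 = 0.377296

0.3773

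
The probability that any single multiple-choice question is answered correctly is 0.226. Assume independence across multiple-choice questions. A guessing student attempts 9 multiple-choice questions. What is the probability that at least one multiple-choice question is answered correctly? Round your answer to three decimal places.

P(at least one) = 1 − P(none) = 1 − (1 − 0.226)^9
= 1 − 0.09969 = 0.90031

0.900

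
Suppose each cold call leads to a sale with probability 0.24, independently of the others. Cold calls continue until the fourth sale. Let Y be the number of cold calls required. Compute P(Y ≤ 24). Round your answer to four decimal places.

0.8623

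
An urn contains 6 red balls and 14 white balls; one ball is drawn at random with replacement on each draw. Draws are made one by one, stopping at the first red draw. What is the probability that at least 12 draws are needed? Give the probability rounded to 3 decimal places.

0.020

Y = number of draws to the first success; geometric, p = 0.30.
P(Y > 11) = P(first 11 all fail) = (1−p)^11 = 0.01977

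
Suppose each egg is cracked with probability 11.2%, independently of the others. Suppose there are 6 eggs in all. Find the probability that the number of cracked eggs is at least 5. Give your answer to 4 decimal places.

0.0001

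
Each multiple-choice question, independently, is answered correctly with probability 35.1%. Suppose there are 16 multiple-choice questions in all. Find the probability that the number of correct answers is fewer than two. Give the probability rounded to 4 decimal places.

0.0096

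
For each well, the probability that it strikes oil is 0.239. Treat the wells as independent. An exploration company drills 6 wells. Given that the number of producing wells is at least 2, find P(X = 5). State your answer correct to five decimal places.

0.00810

X ~ Binomial(6, 0.239). Want P(X=5 | X≥2) = P(X=5) / P(X≥2).
P(X=5) = C(6,5)·0.239^5·0.761^1 = 0.0035606
P(X≥2) = 1 − 0.1942263 − 0.3659927 = 0.4397810
Ratio = 0.0035606 / 0.4397810 = 0.0080963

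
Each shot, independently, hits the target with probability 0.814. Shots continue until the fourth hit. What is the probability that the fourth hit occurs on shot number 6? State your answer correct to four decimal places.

0.1519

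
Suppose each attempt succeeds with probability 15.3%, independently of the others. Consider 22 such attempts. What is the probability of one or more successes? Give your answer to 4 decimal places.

P(at least one) = 1 − P(none) = 1 − (1 − 0.153)^22
= 1 − 0.025908 = 0.974092

0.9741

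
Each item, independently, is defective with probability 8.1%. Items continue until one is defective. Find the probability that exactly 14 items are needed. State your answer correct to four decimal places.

Geometric (trials to first success), p = 0.081.
P(Y = 14) = (1−p)^13 · p = 0.3335 · 0.081 = 0.027014

0.0270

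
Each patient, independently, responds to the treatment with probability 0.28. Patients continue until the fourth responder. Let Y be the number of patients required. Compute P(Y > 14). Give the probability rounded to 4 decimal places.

Needing more than 14 patients ⇔ fewer than 4 successes in the first 14. With X ~ Binomial(14, 0.28), P(Y > 14) = P(X ≤ 3).
  k=0: C(14,0)·0.28^0·0.72^14 = 0.010061
  k=1: C(14,1)·0.28^1·0.72^13 = 0.054778
  k=2: C(14,2)·0.28^2·0.72^12 = 0.138467
  k=3: C(14,3)·0.28^3·0.72^11 = 0.215394
P(X ≤ 3) = 0.418701

0.4187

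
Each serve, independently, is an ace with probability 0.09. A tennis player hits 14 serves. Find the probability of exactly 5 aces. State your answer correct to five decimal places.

0.00506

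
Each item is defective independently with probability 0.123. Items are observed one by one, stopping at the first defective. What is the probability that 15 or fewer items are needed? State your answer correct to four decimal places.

0.8604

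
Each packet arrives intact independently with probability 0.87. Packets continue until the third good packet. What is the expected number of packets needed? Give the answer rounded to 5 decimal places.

Y = total packets until the third success; negative binomial with r=3, p=0.87.
E[Y] = r / p = 3 / 0.87 = 3.4482759

3.44828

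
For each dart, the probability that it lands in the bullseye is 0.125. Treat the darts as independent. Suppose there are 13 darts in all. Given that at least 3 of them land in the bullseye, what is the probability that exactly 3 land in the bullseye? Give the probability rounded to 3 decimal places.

0.681

X ~ Binomial(13, 0.125). Want P(X=3 | X≥3) = P(X=3) / P(X≥3).
P(X=3) = C(13,3)·0.125^3·0.875^10 = 0.14695
P(X≥3) = 1 − 0.17624 − 0.32730 − 0.28055 = 0.21591
Ratio = 0.14695 / 0.21591 = 0.68061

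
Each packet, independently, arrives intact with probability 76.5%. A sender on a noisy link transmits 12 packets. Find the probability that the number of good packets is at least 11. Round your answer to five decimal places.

0.18826

X ~ Binomial(12, 0.765); P(X ≥ 11) = Σ C(12,k) p^k (1−p)^(12−k) over k:
  k=11: C(12,11)·0.765^11·0.235^1 = 0.1480897
  k=12: C(12,12)·0.765^12·0.235^0 = 0.0401733
Total = 0.1882630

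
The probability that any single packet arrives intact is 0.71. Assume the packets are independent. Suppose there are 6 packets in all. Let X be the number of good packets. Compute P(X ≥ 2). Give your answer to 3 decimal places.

X ~ Binomial(6, 0.71); P(X ≥ 2) = Σ C(6,k) p^k (1−p)^(6−k) over k:
  k=2: C(6,2)·0.71^2·0.29^4 = 0.05348
  k=3: C(6,3)·0.71^3·0.29^3 = 0.17458
  k=4: C(6,4)·0.71^4·0.29^2 = 0.32057
  k=5: C(6,5)·0.71^5·0.29^1 = 0.31394
  k=6: C(6,6)·0.71^6·0.29^0 = 0.12810
Total = 0.99067

0.991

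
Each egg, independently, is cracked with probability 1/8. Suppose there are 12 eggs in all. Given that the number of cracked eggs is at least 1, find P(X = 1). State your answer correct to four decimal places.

X ~ Binomial(12, 0.125). Want P(X=1 | X≥1) = P(X=1) / P(X≥1).
P(X=1) = C(12,1)·0.125^1·0.875^11 = 0.345287
P(X≥1) = 1 − 0.201417 = 0.798583
Ratio = 0.345287 / 0.798583 = 0.432374

0.4324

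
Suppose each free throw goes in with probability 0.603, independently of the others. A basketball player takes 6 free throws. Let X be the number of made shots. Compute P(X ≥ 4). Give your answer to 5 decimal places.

X ~ Binomial(6, 0.603); P(X ≥ 4) = Σ C(6,k) p^k (1−p)^(6−k) over k:
  k=4: C(6,4)·0.603^4·0.397^2 = 0.3125658
  k=5: C(6,5)·0.603^5·0.397^1 = 0.1899015
  k=6: C(6,6)·0.603^6·0.397^0 = 0.0480733
Total = 0.5505406

0.55054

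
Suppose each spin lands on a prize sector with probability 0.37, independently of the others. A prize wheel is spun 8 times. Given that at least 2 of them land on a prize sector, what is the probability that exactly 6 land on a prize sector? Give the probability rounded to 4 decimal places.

X ~ Binomial(8, 0.37). Want P(X=6 | X≥2) = P(X=6) / P(X≥2).
P(X=6) = C(8,6)·0.37^6·0.63^2 = 0.028513
P(X≥2) = 1 − 0.024816 − 0.116594 = 0.858591
Ratio = 0.028513 / 0.858591 = 0.033210

0.0332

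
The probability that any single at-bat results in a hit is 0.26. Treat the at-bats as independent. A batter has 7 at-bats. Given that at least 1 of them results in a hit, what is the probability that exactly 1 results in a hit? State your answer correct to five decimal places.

X ~ Binomial(7, 0.26). Want P(X=1 | X≥1) = P(X=1) / P(X≥1).
P(X=1) = C(7,1)·0.26^1·0.74^6 = 0.2988558
P(X≥1) = 1 − 0.1215128 = 0.8784872
Ratio = 0.2988558 / 0.8784872 = 0.3401937

0.34019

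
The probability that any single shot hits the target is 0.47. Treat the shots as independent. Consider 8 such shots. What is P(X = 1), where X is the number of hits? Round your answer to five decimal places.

X ~ Binomial(n=8, p=0.47).
P(X=1) = C(8,1) · p^1 · (1−p)^7
= 8 · 0.47 · 0.011747 = 0.0441691

0.04417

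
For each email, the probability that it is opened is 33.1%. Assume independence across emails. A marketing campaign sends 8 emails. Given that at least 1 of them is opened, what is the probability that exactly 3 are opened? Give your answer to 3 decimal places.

X ~ Binomial(8, 0.331). Want P(X=3 | X≥1) = P(X=3) / P(X≥1).
P(X=3) = C(8,3)·0.331^3·0.669^5 = 0.27215
P(X≥1) = 1 − 0.04012 = 0.95988
Ratio = 0.27215 / 0.95988 = 0.28352

0.284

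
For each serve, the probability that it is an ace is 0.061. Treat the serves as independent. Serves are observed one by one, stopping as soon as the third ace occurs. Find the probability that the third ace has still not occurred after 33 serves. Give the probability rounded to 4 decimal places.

Needing more than 33 serves ⇔ fewer than 3 successes in the first 33. With X ~ Binomial(33, 0.061), P(Y > 33) = P(X ≤ 2).
  k=0: C(33,0)·0.061^0·0.939^33 = 0.125304
  k=1: C(33,1)·0.061^1·0.939^32 = 0.268623
  k=2: C(33,2)·0.061^2·0.939^31 = 0.279207
P(X ≤ 2) = 0.673134

0.6731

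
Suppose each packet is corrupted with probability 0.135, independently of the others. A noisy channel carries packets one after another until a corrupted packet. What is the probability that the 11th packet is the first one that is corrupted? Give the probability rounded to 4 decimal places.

0.0317

Geometric (trials to first success), p = 0.135.
P(Y = 11) = (1−p)^10 · p = 0.23451 · 0.135 = 0.031659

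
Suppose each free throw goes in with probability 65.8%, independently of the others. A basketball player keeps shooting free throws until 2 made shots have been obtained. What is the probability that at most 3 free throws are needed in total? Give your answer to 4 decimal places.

Finishing within 3 free throws ⇔ at least 2 successes in the first 3. With X ~ Binomial(3, 0.658), P(Y ≤ 3) = 1 − P(X ≤ 1).
  k=0: C(3,0)·0.658^0·0.342^3 = 0.040002
  k=1: C(3,1)·0.658^1·0.342^2 = 0.230887
1 − 0.270889 = 0.729111

0.7291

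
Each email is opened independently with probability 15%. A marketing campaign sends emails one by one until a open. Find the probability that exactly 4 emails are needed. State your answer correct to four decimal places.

Geometric (trials to first success), p = 0.15.
P(Y = 4) = (1−p)^3 · p = 0.61413 · 0.15 = 0.092119

0.0921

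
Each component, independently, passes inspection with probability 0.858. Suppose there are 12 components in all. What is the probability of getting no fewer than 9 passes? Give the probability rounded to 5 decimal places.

X ~ Binomial(12, 0.858); P(X ≥ 9) = Σ C(12,k) p^k (1−p)^(12−k) over k:
  k=9: C(12,9)·0.858^9·0.142^3 = 0.1587352
  k=10: C(12,10)·0.858^10·0.142^2 = 0.2877355
  k=11: C(12,11)·0.858^11·0.142^1 = 0.3161038
  k=12: C(12,12)·0.858^12·0.142^0 = 0.1591650
Total = 0.9217395

0.92174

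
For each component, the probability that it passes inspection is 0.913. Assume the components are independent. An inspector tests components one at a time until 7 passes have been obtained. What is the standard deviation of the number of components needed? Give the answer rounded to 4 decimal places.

0.8547

Y = total components until the seventh success; negative binomial with r=7, p=0.913.
SD(Y) = √[r(1−p)/p²] = √(0.730593) = 0.854748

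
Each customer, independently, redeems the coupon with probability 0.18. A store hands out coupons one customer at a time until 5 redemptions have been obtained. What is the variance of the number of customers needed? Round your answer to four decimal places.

Y = total customers until the fifth success; negative binomial with r=5, p=0.18.
Var(Y) = r(1−p)/p² = 5·0.82 / 0.18² = 126.543210

126.5432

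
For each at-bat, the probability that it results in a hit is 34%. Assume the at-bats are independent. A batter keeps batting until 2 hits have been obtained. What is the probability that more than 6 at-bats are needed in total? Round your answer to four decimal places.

Needing more than 6 at-bats ⇔ fewer than 2 successes in the first 6. With X ~ Binomial(6, 0.34), P(Y > 6) = P(X ≤ 1).
  k=0: C(6,0)·0.34^0·0.66^6 = 0.082654
  k=1: C(6,1)·0.34^1·0.66^5 = 0.255476
P(X ≤ 1) = 0.338130

0.3381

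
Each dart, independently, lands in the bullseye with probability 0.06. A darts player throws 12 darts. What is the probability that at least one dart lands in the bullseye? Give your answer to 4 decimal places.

P(at least one) = 1 − P(none) = 1 − (1 − 0.06)^12
= 1 − 0.475920 = 0.524080

0.5241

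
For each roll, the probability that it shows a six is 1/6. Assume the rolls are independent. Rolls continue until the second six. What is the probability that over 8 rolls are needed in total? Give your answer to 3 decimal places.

Needing more than 8 rolls ⇔ fewer than 2 successes in the first 8. With X ~ Binomial(8, 0.166667), P(Y > 8) = P(X ≤ 1).
  k=0: C(8,0)·0.166667^0·0.833333^8 = 0.23257
  k=1: C(8,1)·0.166667^1·0.833333^7 = 0.37211
P(X ≤ 1) = 0.60468

0.605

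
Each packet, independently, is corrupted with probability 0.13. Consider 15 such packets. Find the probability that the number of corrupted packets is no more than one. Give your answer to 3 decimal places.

X ~ Binomial(15, 0.13); P(X ≤ 1) = Σ C(15,k) p^k (1−p)^(15−k) over k:
  k=0: C(15,0)·0.13^0·0.87^15 = 0.12382
  k=1: C(15,1)·0.13^1·0.87^14 = 0.27753
Total = 0.40135

0.401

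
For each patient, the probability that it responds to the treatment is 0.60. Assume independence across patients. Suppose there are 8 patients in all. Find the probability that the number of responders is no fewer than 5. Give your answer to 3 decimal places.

X ~ Binomial(8, 0.60); P(X ≥ 5) = Σ C(8,k) p^k (1−p)^(8−k) over k:
  k=5: C(8,5)·0.60^5·0.40^3 = 0.27869
  k=6: C(8,6)·0.60^6·0.40^2 = 0.20902
  k=7: C(8,7)·0.60^7·0.40^1 = 0.08958
  k=8: C(8,8)·0.60^8·0.40^0 = 0.01680
Total = 0.59409

0.594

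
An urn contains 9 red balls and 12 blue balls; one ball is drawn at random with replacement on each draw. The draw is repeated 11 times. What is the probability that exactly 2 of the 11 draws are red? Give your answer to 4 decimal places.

0.0656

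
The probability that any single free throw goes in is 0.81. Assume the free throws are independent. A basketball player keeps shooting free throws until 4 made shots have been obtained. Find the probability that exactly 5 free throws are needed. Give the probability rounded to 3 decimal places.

Y = trial on which the fourth success occurs; negative binomial, r=4, p=0.81.
P(Y=5) = C(4,3) · p^4 · (1−p)^1
= 4 · 0.43047 · 0.19 = 0.32716

0.327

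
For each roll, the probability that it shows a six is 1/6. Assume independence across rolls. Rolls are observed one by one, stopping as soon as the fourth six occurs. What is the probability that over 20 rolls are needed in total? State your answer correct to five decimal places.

Needing more than 20 rolls ⇔ fewer than 4 successes in the first 20. With X ~ Binomial(20, 0.166667), P(Y > 20) = P(X ≤ 3).
  k=0: C(20,0)·0.166667^0·0.833333^20 = 0.0260841
  k=1: C(20,1)·0.166667^1·0.833333^19 = 0.1043362
  k=2: C(20,2)·0.166667^2·0.833333^18 = 0.1982388
  k=3: C(20,3)·0.166667^3·0.833333^17 = 0.2378866
P(X ≤ 3) = 0.5665456

0.56655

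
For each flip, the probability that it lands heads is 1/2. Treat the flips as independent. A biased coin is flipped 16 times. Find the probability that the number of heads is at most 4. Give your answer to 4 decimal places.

0.0384

X ~ Binomial(16, 0.50); P(X ≤ 4) = Σ C(16,k) p^k (1−p)^(16−k) over k:
  k=0: C(16,0)·0.50^0·0.50^16 = 0.000015
  k=1: C(16,1)·0.50^1·0.50^15 = 0.000244
  k=2: C(16,2)·0.50^2·0.50^14 = 0.001831
  k=3: C(16,3)·0.50^3·0.50^13 = 0.008545
  k=4: C(16,4)·0.50^4·0.50^12 = 0.027771
Total = 0.038406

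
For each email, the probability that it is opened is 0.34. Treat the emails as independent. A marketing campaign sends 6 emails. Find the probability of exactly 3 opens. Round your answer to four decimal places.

X ~ Binomial(n=6, p=0.34).
P(X=3) = C(6,3) · p^3 · (1−p)^3
= 20 · 0.039304 · 0.2875 = 0.225995

0.2260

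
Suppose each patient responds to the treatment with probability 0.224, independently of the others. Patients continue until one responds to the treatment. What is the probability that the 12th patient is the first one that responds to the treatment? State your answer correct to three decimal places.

Geometric (trials to first success), p = 0.224.
P(Y = 12) = (1−p)^11 · p = 0.061444 · 0.224 = 0.01376

0.014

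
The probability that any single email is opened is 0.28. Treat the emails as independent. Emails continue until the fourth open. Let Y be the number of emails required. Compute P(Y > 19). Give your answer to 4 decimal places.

Needing more than 19 emails ⇔ fewer than 4 successes in the first 19. With X ~ Binomial(19, 0.28), P(Y > 19) = P(X ≤ 3).
  k=0: C(19,0)·0.28^0·0.72^19 = 0.001947
  k=1: C(19,1)·0.28^1·0.72^18 = 0.014385
  k=2: C(19,2)·0.28^2·0.72^17 = 0.050346
  k=3: C(19,3)·0.28^3·0.72^16 = 0.110948
P(X ≤ 3) = 0.177625

0.1776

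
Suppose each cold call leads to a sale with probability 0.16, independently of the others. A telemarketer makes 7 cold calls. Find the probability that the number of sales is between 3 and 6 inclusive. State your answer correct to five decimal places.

0.08662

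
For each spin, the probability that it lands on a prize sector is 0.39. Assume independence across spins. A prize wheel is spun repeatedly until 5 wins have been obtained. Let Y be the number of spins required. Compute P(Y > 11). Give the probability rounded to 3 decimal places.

Needing more than 11 spins ⇔ fewer than 5 successes in the first 11. With X ~ Binomial(11, 0.39), P(Y > 11) = P(X ≤ 4).
  k=0: C(11,0)·0.39^0·0.61^11 = 0.00435
  k=1: C(11,1)·0.39^1·0.61^10 = 0.03060
  k=2: C(11,2)·0.39^2·0.61^9 = 0.09783
  k=3: C(11,3)·0.39^3·0.61^8 = 0.18764
  k=4: C(11,4)·0.39^4·0.61^7 = 0.23993
P(X ≤ 4) = 0.56035

0.560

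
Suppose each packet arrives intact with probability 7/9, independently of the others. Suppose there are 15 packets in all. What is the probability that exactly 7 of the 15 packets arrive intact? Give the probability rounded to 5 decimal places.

0.00659

X ~ Binomial(n=15, p=0.777778).
P(X=7) = C(15,7) · p^7 · (1−p)^8
= 6435 · 0.17218 · 5.947e-06 = 0.0065893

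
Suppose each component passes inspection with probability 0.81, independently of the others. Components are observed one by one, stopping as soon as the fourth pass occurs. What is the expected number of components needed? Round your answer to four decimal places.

4.9383

Y = total components until the fourth success; negative binomial with r=4, p=0.81.
E[Y] = r / p = 4 / 0.81 = 4.938272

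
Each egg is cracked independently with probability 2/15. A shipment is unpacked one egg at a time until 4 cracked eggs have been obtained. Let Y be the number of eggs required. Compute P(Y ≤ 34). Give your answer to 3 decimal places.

Finishing within 34 eggs ⇔ at least 4 successes in the first 34. With X ~ Binomial(34, 0.133333), P(Y ≤ 34) = 1 − P(X ≤ 3).
  k=0: C(34,0)·0.133333^0·0.866667^34 = 0.00771
  k=1: C(34,1)·0.133333^1·0.866667^33 = 0.04032
  k=2: C(34,2)·0.133333^2·0.866667^32 = 0.10235
  k=3: C(34,3)·0.133333^3·0.866667^31 = 0.16797
1 − 0.31835 = 0.68165

0.682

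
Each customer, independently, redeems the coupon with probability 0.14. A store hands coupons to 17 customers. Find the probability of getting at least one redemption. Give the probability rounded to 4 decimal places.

P(at least one) = 1 − P(none) = 1 − (1 − 0.14)^17
= 1 − 0.076997 = 0.923003

0.9230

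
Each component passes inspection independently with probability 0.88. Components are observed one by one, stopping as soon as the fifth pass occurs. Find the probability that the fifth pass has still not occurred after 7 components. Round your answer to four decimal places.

Needing more than 7 components ⇔ fewer than 5 successes in the first 7. With X ~ Binomial(7, 0.88), P(Y > 7) = P(X ≤ 4).
  k=0: C(7,0)·0.88^0·0.12^7 = 0.000000
  k=1: C(7,1)·0.88^1·0.12^6 = 0.000018
  k=2: C(7,2)·0.88^2·0.12^5 = 0.000405
  k=3: C(7,3)·0.88^3·0.12^4 = 0.004946
  k=4: C(7,4)·0.88^4·0.12^3 = 0.036270
P(X ≤ 4) = 0.041639

0.0416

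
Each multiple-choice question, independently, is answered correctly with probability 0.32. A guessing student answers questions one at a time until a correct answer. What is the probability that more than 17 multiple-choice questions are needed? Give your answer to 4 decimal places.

0.0014

Y = number of multiple-choice questions to the first success; geometric, p = 0.32.
P(Y > 17) = P(first 17 all fail) = (1−p)^17 = 0.001421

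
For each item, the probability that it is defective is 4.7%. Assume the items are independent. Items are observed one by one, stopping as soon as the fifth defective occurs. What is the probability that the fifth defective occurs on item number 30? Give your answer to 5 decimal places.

0.00163

Y = trial on which the fifth success occurs; negative binomial, r=5, p=0.047.
P(Y=30) = C(29,4) · p^5 · (1−p)^25
= 23751 · 2.2935e-07 · 0.30014 = 0.0016349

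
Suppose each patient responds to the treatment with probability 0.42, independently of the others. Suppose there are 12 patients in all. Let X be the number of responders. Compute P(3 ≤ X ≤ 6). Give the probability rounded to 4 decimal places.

X ~ Binomial(12, 0.42); P(3 ≤ X ≤ 6) = Σ C(12,k) p^k (1−p)^(12−k) over k:
  k=3: C(12,3)·0.42^3·0.58^9 = 0.121066
  k=4: C(12,4)·0.42^4·0.58^8 = 0.197254
  k=5: C(12,5)·0.42^5·0.58^7 = 0.228543
  k=6: C(12,6)·0.42^6·0.58^6 = 0.193079
Total = 0.739942

0.7399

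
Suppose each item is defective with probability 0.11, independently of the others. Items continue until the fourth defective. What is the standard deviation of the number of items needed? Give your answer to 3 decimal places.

17.153

Y = total items until the fourth success; negative binomial with r=4, p=0.11.
SD(Y) = √[r(1−p)/p²] = √(294.21488) = 17.15269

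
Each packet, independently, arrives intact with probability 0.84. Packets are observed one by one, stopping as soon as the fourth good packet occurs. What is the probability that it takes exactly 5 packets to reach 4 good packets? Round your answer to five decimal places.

0.31864

Y = trial on which the fourth success occurs; negative binomial, r=4, p=0.84.
P(Y=5) = C(4,3) · p^4 · (1−p)^1
= 4 · 0.49787 · 0.16 = 0.3186377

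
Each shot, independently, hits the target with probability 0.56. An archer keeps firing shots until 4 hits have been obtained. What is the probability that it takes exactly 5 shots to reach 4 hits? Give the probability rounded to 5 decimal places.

0.17309

Y = trial on which the fourth success occurs; negative binomial, r=4, p=0.56.
P(Y=5) = C(4,3) · p^4 · (1−p)^1
= 4 · 0.098345 · 0.44 = 0.1730871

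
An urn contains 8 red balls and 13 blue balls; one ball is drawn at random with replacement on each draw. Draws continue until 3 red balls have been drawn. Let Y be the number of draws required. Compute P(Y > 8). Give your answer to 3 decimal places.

0.356

Needing more than 8 draws ⇔ fewer than 3 successes in the first 8. With X ~ Binomial(8, 0.380952), P(Y > 8) = P(X ≤ 2).
  k=0: C(8,0)·0.380952^0·0.619048^8 = 0.02157
  k=1: C(8,1)·0.380952^1·0.619048^7 = 0.10618
  k=2: C(8,2)·0.380952^2·0.619048^6 = 0.22869
P(X ≤ 2) = 0.35643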